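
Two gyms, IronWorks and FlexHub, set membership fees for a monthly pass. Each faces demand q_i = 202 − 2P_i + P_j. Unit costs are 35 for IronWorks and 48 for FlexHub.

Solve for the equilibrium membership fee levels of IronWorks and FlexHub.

IronWorks's profit: π = (P_{IronWorks} − 35)(202 − 2P_{IronWorks} + P_{FlexHub}).
∂π/∂P_{IronWorks} = 272 − 4P_{IronWorks} + P_{FlexHub} = 0 ⇒ P_{IronWorks} = 68 + 0.25P_{FlexHub}.
Similarly P_{FlexHub} = 74.5 + 0.25P_{IronWorks}.
Substituting the second reaction function into the first: P_{IronWorks} = 68 + 0.25(74.5 + 0.25P_{IronWorks}), which gives 0.9375P_{IronWorks} = 86.625 ⇒ P_{IronWorks} = 92.4.
Then P_{FlexHub} = 74.5 + 0.25·92.4 = 97.6.

92.4, 97.6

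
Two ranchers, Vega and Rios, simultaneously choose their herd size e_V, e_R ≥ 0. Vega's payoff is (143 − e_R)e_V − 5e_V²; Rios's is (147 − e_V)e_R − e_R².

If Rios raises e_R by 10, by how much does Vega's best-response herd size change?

Expanding Vega's payoff: 143e_V − e_Re_V − 5e_V².
∂π/∂e_V = 143 − e_R − 10e_V = 0, so e_V = 14.3 − 0.1e_R.
The reaction-function slope is −0.1, so a 10-unit rise in e_R moves e_V by −0.1 × 10 = −1. Vega's best response falls — the actions are strategic substitutes.

-1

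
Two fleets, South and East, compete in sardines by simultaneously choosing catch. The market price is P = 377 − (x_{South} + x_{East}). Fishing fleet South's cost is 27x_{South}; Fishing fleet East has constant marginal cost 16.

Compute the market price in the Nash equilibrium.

Fishing fleet South's profit: π = x_{South}(377 − (x_{South} + x_{East})) − 27x_{South}.
∂π/∂x_{South} = 350 − 2x_{South} − x_{East} = 0, so x_{South} = 175 − 0.5x_{East}.
By the same steps for East: x_{East} = 180.5 − 0.5x_{South}.
Solving the two reaction functions simultaneously: (1 − (−0.5)(−0.5))x_{South} = 175 − 0.5·180.5, so 0.75x_{South} = 84.75 and x_{South} = 113.
Then x_{East} = 180.5 − 0.5·113 = 124.
Equilibrium price: P = 377 − 237 = 140.

140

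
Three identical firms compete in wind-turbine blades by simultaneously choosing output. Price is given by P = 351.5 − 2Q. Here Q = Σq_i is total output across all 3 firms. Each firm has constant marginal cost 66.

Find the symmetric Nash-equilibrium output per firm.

35.6875

A representative firm's profit is π_i = q_i(351.5 − 2Q) − 66q_i, with Q = q_i + Σ_{j≠i} q_j.
First-order condition: 285.5 − 4q_i − 2Σ_{j≠i} q_j = 0.
In a symmetric equilibrium every firm chooses the same q, so Σ_{j≠i} q_j = 2q. The condition becomes 285.5 − 8q = 0, giving q = 285.5/8 = 35.6875.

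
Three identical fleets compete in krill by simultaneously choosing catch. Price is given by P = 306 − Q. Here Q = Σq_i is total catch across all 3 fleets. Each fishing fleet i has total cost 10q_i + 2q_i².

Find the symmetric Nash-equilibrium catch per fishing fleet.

A representative fishing fleet's profit is π_i = q_i(306 − Q) − 10q_i − 2q_i², with Q = q_i + Σ_{j≠i} q_j.
First-order condition: 296 − 6q_i − Σ_{j≠i} q_j = 0.
Imposing symmetry (q_j = q for all j) turns Σ_{j≠i} q_j into 2q, so 296 = 8q and q = 37.

37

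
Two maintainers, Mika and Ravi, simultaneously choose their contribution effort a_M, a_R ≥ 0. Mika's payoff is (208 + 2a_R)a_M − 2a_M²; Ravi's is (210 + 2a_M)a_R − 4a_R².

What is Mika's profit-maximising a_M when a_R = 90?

97

Expanding Mika's payoff: 208a_M + 2a_Ra_M − 2a_M².
∂π/∂a_M = 208 + 2a_R − 4a_M = 0, so a_M = 52 + 0.5a_R.
At a_R = 90: a_M = 52 + 0.5·90 = 97.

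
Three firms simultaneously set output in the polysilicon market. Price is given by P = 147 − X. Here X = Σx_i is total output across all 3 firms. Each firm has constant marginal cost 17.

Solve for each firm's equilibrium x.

A representative firm's profit is π_i = x_i(147 − X) − 17x_i, with X = x_i + Σ_{j≠i} x_j.
First-order condition: 130 − 2x_i − Σ_{j≠i} x_j = 0.
With identical firms, set every x_j = x: then 130 − 2x − 2x = 0, i.e. x = 130/4 = 32.5.

32.5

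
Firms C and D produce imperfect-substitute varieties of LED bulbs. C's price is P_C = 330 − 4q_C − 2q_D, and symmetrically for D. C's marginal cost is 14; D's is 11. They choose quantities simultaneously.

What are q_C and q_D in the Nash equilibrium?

Firm C's profit: π = q_C(330 − 4q_C − 2q_D) − 14q_C.
∂π/∂q_C = 316 − 8q_C − 2q_D = 0 ⇒ q_C = 39.5 − 0.25q_D.
Similarly q_D = 39.875 − 0.25q_C.
Plugging q_D into C's best response: q_C = 39.5 − 0.25(39.875 − 0.25q_C) ⇒ 0.9375q_C = 945/32, so q_C = 31.5.
Then q_D = 39.875 − 0.25·31.5 = 32.

31.5, 32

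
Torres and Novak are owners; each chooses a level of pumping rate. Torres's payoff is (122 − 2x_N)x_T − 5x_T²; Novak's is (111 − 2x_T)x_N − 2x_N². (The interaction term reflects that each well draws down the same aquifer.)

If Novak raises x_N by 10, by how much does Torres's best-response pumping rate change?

-2

Expanding Torres's payoff: 122x_T − 2x_Nx_T − 5x_T².
∂π/∂x_T = 122 − 2x_N − 10x_T = 0, so x_T = 12.2 − 0.2x_N.
The reaction-function slope is −0.2, so a 10-unit rise in x_N moves x_T by −0.2 × 10 = −2. Torres's best response falls — the actions are strategic substitutes.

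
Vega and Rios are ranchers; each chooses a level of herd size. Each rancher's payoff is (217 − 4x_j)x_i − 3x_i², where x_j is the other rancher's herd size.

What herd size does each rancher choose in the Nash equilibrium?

21.7

Vega's payoff is (217 − 4x_R)x_V − 3x_V².
∂π/∂x_V = 217 − 4x_R − 6x_V = 0, so x_V = 217/6 − (2/3)x_R.
The game is symmetric, so in equilibrium x_R = x_V: the reaction function gives (5/3)x_V = 217/6, hence x_V = 21.7.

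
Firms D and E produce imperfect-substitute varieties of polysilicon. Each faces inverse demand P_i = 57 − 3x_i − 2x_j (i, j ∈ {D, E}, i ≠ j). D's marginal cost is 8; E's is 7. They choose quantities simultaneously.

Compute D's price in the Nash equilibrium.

26.1875

Firm D's profit: π = x_D(57 − 3x_D − 2x_E) − 8x_D.
∂π/∂x_D = 49 − 6x_D − 2x_E = 0 ⇒ x_D = 49/6 − (1/3)x_E.
Similarly x_E = 25/3 − (1/3)x_D.
Substituting the second reaction function into the first: x_D = 49/6 − (1/3)(25/3 − (1/3)x_D), which gives (8/9)x_D = 97/18 ⇒ x_D = 6.0625.
Then x_E = 25/3 − (1/3)·6.0625 = 6.3125.
P_D = 57 − 3·6.0625 − 2·6.3125 = 26.1875.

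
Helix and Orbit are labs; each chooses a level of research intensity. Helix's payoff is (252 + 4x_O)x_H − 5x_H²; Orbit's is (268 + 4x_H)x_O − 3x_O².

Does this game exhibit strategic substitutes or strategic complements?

Expanding Helix's payoff: 252x_H + 4x_Ox_H − 5x_H².
∂π/∂x_H = 252 + 4x_O − 10x_H = 0, so x_H = 25.2 + 0.4x_O.
The best-response slope dx_H/dx_O = 0.4 > 0: the reaction function is upward-sloping, so the choices are strategic complements.

strategic complements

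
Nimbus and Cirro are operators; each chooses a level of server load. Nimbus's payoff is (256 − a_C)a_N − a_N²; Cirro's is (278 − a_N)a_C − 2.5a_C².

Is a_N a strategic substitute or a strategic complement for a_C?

Expanding Nimbus's payoff: 256a_N − a_Ca_N − a_N².
∂π/∂a_N = 256 − a_C − 2a_N = 0, so a_N = 128 − 0.5a_C.
The best-response slope da_N/da_C = −0.5 < 0: the reaction function is downward-sloping, so the choices are strategic substitutes.

strategic substitutes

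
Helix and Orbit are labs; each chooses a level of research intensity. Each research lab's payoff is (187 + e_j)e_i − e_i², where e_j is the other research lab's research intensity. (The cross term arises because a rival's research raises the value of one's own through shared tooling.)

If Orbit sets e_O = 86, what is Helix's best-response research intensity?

136.5

Helix's payoff is (187 + e_O)e_H − e_H².
∂π/∂e_H = 187 + e_O − 2e_H = 0, so e_H = 93.5 + 0.5e_O.
At e_O = 86: e_H = 93.5 + 0.5·86 = 136.5.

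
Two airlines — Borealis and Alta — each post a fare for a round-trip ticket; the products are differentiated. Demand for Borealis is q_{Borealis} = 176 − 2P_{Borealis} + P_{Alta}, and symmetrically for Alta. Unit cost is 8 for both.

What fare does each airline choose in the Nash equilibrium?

Borealis's profit: π = (P_{Borealis} − 8)(176 − 2P_{Borealis} + P_{Alta}).
∂π/∂P_{Borealis} = 192 − 4P_{Borealis} + P_{Alta} = 0 ⇒ P_{Borealis} = 48 + 0.25P_{Alta}.
Setting P_{Borealis} = P_{Alta} in the reaction function: P_{Borealis} = 48 + 0.25P_{Borealis}, so P_{Borealis} = 48 / 0.75 = 64.

64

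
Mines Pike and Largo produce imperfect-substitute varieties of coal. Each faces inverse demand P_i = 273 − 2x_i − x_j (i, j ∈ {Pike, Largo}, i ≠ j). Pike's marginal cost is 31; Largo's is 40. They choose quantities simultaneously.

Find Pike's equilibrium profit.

Mine Pike's profit: π = x_{Pike}(273 − 2x_{Pike} − x_{Largo}) − 31x_{Pike}.
∂π/∂x_{Pike} = 242 − 4x_{Pike} − x_{Largo} = 0 ⇒ x_{Pike} = 60.5 − 0.25x_{Largo}.
Similarly x_{Largo} = 58.25 − 0.25x_{Pike}.
Plugging x_{Largo} into Pike's best response: x_{Pike} = 60.5 − 0.25(58.25 − 0.25x_{Pike}) ⇒ 0.9375x_{Pike} = 45.9375, so x_{Pike} = 49.
Then x_{Largo} = 58.25 − 0.25·49 = 46.
P_{Pike} = 273 − 2·49 − 46 = 129.
Profit = (129 − 31)·49 = 4802.

4802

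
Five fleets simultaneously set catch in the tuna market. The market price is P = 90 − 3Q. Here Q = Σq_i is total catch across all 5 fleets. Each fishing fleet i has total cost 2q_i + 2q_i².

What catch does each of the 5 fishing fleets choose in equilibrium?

A representative fishing fleet's profit is π_i = q_i(90 − 3Q) − 2q_i − 2q_i², with Q = q_i + Σ_{j≠i} q_j.
First-order condition: 88 − 10q_i − 3Σ_{j≠i} q_j = 0.
Imposing symmetry (q_j = q for all j) turns Σ_{j≠i} q_j into 4q, so 88 = 22q and q = 4.

4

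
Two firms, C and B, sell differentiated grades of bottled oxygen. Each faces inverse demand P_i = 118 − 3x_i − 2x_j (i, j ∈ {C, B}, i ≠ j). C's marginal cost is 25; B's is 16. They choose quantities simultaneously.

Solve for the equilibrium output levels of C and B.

Firm C's profit: π = x_C(118 − 3x_C − 2x_B) − 25x_C.
∂π/∂x_C = 93 − 6x_C − 2x_B = 0 ⇒ x_C = 15.5 − (1/3)x_B.
Similarly x_B = 17 − (1/3)x_C.
Substituting the second reaction function into the first: x_C = 15.5 − (1/3)(17 − (1/3)x_C), which gives (8/9)x_C = 59/6 ⇒ x_C = 11.0625.
Then x_B = 17 − (1/3)·11.0625 = 13.3125.

11.0625, 13.3125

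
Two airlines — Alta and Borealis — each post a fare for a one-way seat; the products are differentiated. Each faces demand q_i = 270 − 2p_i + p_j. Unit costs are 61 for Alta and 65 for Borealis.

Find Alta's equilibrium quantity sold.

140.4

Alta's profit: π = (p_{Alta} − 61)(270 − 2p_{Alta} + p_{Borealis}).
∂π/∂p_{Alta} = 392 − 4p_{Alta} + p_{Borealis} = 0 ⇒ p_{Alta} = 98 + 0.25p_{Borealis}.
Similarly p_{Borealis} = 100 + 0.25p_{Alta}.
Solving the two reaction functions simultaneously: (1 − (0.25)(0.25))p_{Alta} = 98 + 0.25·100, so 0.9375p_{Alta} = 123 and p_{Alta} = 131.2.
Then p_{Borealis} = 100 + 0.25·131.2 = 132.8.
q_{Alta} = 270 − 2·131.2 + 132.8 = 140.4.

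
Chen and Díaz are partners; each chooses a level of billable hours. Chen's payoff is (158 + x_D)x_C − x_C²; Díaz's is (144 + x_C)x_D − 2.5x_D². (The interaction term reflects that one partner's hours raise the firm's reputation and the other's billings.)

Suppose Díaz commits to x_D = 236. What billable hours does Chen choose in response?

Expanding Chen's payoff: 158x_C + x_Dx_C − x_C².
∂π/∂x_C = 158 + x_D − 2x_C = 0, so x_C = 79 + 0.5x_D.
At x_D = 236: x_C = 79 + 0.5·236 = 197.

197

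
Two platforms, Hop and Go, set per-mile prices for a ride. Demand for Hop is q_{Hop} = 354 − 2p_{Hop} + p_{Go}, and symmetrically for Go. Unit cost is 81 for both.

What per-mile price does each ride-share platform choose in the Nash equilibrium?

172

Hop's profit: π = (p_{Hop} − 81)(354 − 2p_{Hop} + p_{Go}).
∂π/∂p_{Hop} = 516 − 4p_{Hop} + p_{Go} = 0 ⇒ p_{Hop} = 129 + 0.25p_{Go}.
By symmetry p_{Go} = p_{Hop}; substituting into the reaction function, 0.75p_{Hop} = 129 and p_{Hop} = 172.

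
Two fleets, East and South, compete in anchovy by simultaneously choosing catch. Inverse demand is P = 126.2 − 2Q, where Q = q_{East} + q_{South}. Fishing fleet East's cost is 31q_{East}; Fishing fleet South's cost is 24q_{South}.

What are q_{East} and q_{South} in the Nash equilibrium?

Fishing fleet East's profit: π = q_{East}(126.2 − 2(q_{East} + q_{South})) − 31q_{East}.
∂π/∂q_{East} = 95.2 − 4q_{East} − 2q_{South} = 0, so q_{East} = 23.8 − 0.5q_{South}.
By the same steps for South: q_{South} = 25.55 − 0.5q_{East}.
Plugging q_{South} into East's best response: q_{East} = 23.8 − 0.5(25.55 − 0.5q_{East}) ⇒ 0.75q_{East} = 11.025, so q_{East} = 14.7.
Then q_{South} = 25.55 − 0.5·14.7 = 18.2.

14.7, 18.2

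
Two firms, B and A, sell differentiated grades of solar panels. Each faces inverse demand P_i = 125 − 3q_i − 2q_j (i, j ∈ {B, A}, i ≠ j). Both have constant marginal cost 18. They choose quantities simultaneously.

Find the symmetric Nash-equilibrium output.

Firm B's profit: π = q_B(125 − 3q_B − 2q_A) − 18q_B.
∂π/∂q_B = 107 − 6q_B − 2q_A = 0 ⇒ q_B = 107/6 − (1/3)q_A.
By symmetry q_A = q_B; substituting into the reaction function, (4/3)q_B = 107/6 and q_B = 13.375.

13.375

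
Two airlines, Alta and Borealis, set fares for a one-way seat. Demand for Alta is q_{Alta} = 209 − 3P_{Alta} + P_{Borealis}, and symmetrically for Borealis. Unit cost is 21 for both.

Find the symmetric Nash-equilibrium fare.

Alta's profit: π = (P_{Alta} − 21)(209 − 3P_{Alta} + P_{Borealis}).
∂π/∂P_{Alta} = 272 − 6P_{Alta} + P_{Borealis} = 0 ⇒ P_{Alta} = 136/3 + (1/6)P_{Borealis}.
Setting P_{Alta} = P_{Borealis} in the reaction function: P_{Alta} = 136/3 + (1/6)P_{Alta}, so P_{Alta} = (136/3) / (5/6) = 54.4.

54.4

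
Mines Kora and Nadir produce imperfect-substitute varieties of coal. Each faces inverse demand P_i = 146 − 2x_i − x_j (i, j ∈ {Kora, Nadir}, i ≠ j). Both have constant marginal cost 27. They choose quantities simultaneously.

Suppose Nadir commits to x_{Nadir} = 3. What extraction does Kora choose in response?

Mine Kora's profit: π = x_{Kora}(146 − 2x_{Kora} − x_{Nadir}) − 27x_{Kora}.
∂π/∂x_{Kora} = 119 − 4x_{Kora} − x_{Nadir} = 0 ⇒ x_{Kora} = 29.75 − 0.25x_{Nadir}.
At x_{Nadir} = 3: x_{Kora} = 29.75 − 0.25·3 = 29.

29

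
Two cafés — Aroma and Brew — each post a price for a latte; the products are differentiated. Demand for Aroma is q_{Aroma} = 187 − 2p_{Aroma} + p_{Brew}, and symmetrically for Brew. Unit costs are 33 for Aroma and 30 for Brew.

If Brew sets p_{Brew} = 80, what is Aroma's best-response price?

Aroma's profit: π = (p_{Aroma} − 33)(187 − 2p_{Aroma} + p_{Brew}).
∂π/∂p_{Aroma} = 253 − 4p_{Aroma} + p_{Brew} = 0 ⇒ p_{Aroma} = 63.25 + 0.25p_{Brew}.
At p_{Brew} = 80: p_{Aroma} = 63.25 + 0.25·80 = 83.25.

83.25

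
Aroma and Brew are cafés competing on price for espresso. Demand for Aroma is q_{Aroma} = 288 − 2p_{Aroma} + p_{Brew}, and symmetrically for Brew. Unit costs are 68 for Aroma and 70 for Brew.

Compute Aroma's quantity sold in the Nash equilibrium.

147.2

Aroma's profit: π = (p_{Aroma} − 68)(288 − 2p_{Aroma} + p_{Brew}).
∂π/∂p_{Aroma} = 424 − 4p_{Aroma} + p_{Brew} = 0 ⇒ p_{Aroma} = 106 + 0.25p_{Brew}.
Similarly p_{Brew} = 107 + 0.25p_{Aroma}.
Substituting the second reaction function into the first: p_{Aroma} = 106 + 0.25(107 + 0.25p_{Aroma}), which gives 0.9375p_{Aroma} = 132.75 ⇒ p_{Aroma} = 141.6.
Then p_{Brew} = 107 + 0.25·141.6 = 142.4.
q_{Aroma} = 288 − 2·141.6 + 142.4 = 147.2.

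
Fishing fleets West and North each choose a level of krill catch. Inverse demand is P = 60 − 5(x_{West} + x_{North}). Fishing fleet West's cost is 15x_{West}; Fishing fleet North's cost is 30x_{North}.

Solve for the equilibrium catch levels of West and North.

Fishing fleet West's profit: π = x_{West}(60 − 5(x_{West} + x_{North})) − 15x_{West}.
∂π/∂x_{West} = 45 − 10x_{West} − 5x_{North} = 0, so x_{West} = 4.5 − 0.5x_{North}.
By the same steps for North: x_{North} = 3 − 0.5x_{West}.
Plugging x_{North} into West's best response: x_{West} = 4.5 − 0.5(3 − 0.5x_{West}) ⇒ 0.75x_{West} = 3, so x_{West} = 4.
Then x_{North} = 3 − 0.5·4 = 1.

4, 1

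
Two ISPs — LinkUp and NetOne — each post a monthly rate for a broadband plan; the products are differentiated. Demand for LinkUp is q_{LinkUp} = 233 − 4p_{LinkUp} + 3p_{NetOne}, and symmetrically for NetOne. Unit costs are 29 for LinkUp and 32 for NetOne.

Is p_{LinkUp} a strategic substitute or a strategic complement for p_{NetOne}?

strategic complements

LinkUp's profit: π = (p_{LinkUp} − 29)(233 − 4p_{LinkUp} + 3p_{NetOne}).
∂π/∂p_{LinkUp} = 349 − 8p_{LinkUp} + 3p_{NetOne} = 0 ⇒ p_{LinkUp} = 43.625 + 0.375p_{NetOne}.
The best-response slope dp_{LinkUp}/dp_{NetOne} = 0.375 > 0: the reaction function is upward-sloping, so the choices are strategic complements.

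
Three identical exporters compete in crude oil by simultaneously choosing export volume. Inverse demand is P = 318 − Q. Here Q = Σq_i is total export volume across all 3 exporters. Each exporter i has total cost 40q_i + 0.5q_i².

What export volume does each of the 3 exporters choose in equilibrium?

A representative exporter's profit is π_i = q_i(318 − Q) − 40q_i − 0.5q_i², with Q = q_i + Σ_{j≠i} q_j.
First-order condition: 278 − 3q_i − Σ_{j≠i} q_j = 0.
With identical exporters, set every q_j = q: then 278 − 3q − 2q = 0, i.e. q = 278/5 = 55.6.

55.6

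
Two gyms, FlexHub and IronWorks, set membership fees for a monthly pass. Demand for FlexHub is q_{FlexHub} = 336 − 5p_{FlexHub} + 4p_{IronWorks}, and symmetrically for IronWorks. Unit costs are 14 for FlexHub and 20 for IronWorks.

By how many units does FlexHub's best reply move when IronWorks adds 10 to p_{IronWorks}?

FlexHub's profit: π = (p_{FlexHub} − 14)(336 − 5p_{FlexHub} + 4p_{IronWorks}).
∂π/∂p_{FlexHub} = 406 − 10p_{FlexHub} + 4p_{IronWorks} = 0 ⇒ p_{FlexHub} = 40.6 + 0.4p_{IronWorks}.
The reaction-function slope is 0.4, so a 10-unit rise in p_{IronWorks} moves p_{FlexHub} by 0.4 × 10 = 4. FlexHub's best response rises — the actions are strategic complements.

4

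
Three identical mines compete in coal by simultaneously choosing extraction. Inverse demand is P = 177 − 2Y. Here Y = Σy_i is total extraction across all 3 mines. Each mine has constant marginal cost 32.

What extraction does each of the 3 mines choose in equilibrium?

18.125

A representative mine's profit is π_i = y_i(177 − 2Y) − 32y_i, with Y = y_i + Σ_{j≠i} y_j.
First-order condition: 145 − 4y_i − 2Σ_{j≠i} y_j = 0.
In a symmetric equilibrium every mine chooses the same y, so Σ_{j≠i} y_j = 2y. The condition becomes 145 − 8y = 0, giving y = 145/8 = 18.125.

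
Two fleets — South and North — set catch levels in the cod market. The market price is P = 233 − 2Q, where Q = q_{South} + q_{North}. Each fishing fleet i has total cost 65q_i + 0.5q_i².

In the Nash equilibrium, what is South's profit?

1440

Fishing fleet South's profit: π = q_{South}(233 − 2(q_{South} + q_{North})) − 65q_{South} − 0.5q_{South}².
∂π/∂q_{South} = 168 − 5q_{South} − 2q_{North} = 0, so q_{South} = 33.6 − 0.4q_{North}.
The game is symmetric, so in equilibrium q_{North} = q_{South}: the reaction function gives 1.4q_{South} = 33.6, hence q_{South} = 24.
Price P = 233 − 2·48 = 137.
South's profit: (137 − 65)·24 − 0.5(24)² = 1440.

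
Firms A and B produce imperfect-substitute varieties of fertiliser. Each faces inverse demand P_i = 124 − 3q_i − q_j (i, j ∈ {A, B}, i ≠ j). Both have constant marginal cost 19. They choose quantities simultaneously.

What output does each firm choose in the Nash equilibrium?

15

Firm A's profit: π = q_A(124 − 3q_A − q_B) − 19q_A.
∂π/∂q_A = 105 − 6q_A − q_B = 0 ⇒ q_A = 17.5 − (1/6)q_B.
By symmetry q_B = q_A; substituting into the reaction function, (7/6)q_A = 17.5 and q_A = 15.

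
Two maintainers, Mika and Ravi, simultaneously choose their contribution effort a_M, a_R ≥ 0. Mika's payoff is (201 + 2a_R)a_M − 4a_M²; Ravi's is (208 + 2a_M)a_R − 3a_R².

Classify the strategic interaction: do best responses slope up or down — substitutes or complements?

Expanding Mika's payoff: 201a_M + 2a_Ra_M − 4a_M².
∂π/∂a_M = 201 + 2a_R − 8a_M = 0, so a_M = 25.125 + 0.25a_R.
The best-response slope da_M/da_R = 0.25 > 0: the reaction function is upward-sloping, so the choices are strategic complements.

strategic complements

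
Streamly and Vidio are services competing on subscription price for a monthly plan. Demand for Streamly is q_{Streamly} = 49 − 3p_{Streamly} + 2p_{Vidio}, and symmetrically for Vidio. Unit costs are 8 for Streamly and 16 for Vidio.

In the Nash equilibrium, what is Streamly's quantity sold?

35.25

Streamly's profit: π = (p_{Streamly} − 8)(49 − 3p_{Streamly} + 2p_{Vidio}).
∂π/∂p_{Streamly} = 73 − 6p_{Streamly} + 2p_{Vidio} = 0 ⇒ p_{Streamly} = 73/6 + (1/3)p_{Vidio}.
Similarly p_{Vidio} = 97/6 + (1/3)p_{Streamly}.
Solving the two reaction functions simultaneously: (1 − (1/3)(1/3))p_{Streamly} = 73/6 + (1/3)·(97/6), so (8/9)p_{Streamly} = 158/9 and p_{Streamly} = 19.75.
Then p_{Vidio} = 97/6 + (1/3)·19.75 = 22.75.
q_{Streamly} = 49 − 3·19.75 + 2·22.75 = 35.25.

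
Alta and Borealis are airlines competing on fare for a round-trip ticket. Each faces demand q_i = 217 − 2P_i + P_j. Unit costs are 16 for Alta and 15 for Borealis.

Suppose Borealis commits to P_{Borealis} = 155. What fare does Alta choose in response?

Alta's profit: π = (P_{Alta} − 16)(217 − 2P_{Alta} + P_{Borealis}).
∂π/∂P_{Alta} = 249 − 4P_{Alta} + P_{Borealis} = 0 ⇒ P_{Alta} = 62.25 + 0.25P_{Borealis}.
At P_{Borealis} = 155: P_{Alta} = 62.25 + 0.25·155 = 101.

101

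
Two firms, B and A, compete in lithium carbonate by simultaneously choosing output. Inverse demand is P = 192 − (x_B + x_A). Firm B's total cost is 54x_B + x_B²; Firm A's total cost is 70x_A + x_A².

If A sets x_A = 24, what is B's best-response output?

Firm B's profit: π = x_B(192 − (x_B + x_A)) − 54x_B − x_B².
∂π/∂x_B = 138 − 4x_B − x_A = 0, so x_B = 34.5 − 0.25x_A.
At x_A = 24: x_B = 34.5 − 0.25·24 = 28.5.

28.5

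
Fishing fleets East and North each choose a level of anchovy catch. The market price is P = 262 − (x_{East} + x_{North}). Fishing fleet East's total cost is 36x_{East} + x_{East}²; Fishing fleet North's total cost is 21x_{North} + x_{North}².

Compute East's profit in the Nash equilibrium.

3907.28

Fishing fleet East's profit: π = x_{East}(262 − (x_{East} + x_{North})) − 36x_{East} − x_{East}².
∂π/∂x_{East} = 226 − 4x_{East} − x_{North} = 0, so x_{East} = 56.5 − 0.25x_{North}.
By the same steps for North: x_{North} = 60.25 − 0.25x_{East}.
Solving the two reaction functions simultaneously: (1 − (−0.25)(−0.25))x_{East} = 56.5 − 0.25·60.25, so 0.9375x_{East} = 41.4375 and x_{East} = 44.2.
Then x_{North} = 60.25 − 0.25·44.2 = 49.2.
Price P = 262 − 93.4 = 168.6.
East's profit: (168.6 − 36)·44.2 − (44.2)² = 3907.28.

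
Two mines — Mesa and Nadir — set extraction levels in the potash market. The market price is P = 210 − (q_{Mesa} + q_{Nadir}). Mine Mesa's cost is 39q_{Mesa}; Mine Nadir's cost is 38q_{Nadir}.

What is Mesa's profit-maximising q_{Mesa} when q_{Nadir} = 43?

Mine Mesa's profit: π = q_{Mesa}(210 − (q_{Mesa} + q_{Nadir})) − 39q_{Mesa}.
∂π/∂q_{Mesa} = 171 − 2q_{Mesa} − q_{Nadir} = 0, so q_{Mesa} = 85.5 − 0.5q_{Nadir}.
At q_{Nadir} = 43: q_{Mesa} = 85.5 − 0.5·43 = 64.

64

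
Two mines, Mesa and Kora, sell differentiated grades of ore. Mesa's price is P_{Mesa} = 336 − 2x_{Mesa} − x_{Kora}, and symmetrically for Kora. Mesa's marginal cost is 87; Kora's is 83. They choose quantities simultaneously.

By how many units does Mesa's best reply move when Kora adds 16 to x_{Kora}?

Mine Mesa's profit: π = x_{Mesa}(336 − 2x_{Mesa} − x_{Kora}) − 87x_{Mesa}.
∂π/∂x_{Mesa} = 249 − 4x_{Mesa} − x_{Kora} = 0 ⇒ x_{Mesa} = 62.25 − 0.25x_{Kora}.
The reaction-function slope is −0.25, so a 16-unit rise in x_{Kora} moves x_{Mesa} by −0.25 × 16 = −4. Mesa's best response falls — the actions are strategic substitutes.

-4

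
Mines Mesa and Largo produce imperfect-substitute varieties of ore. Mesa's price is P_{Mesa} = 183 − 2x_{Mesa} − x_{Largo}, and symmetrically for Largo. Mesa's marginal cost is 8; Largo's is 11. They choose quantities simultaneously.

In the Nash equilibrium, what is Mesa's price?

78.4

Mine Mesa's profit: π = x_{Mesa}(183 − 2x_{Mesa} − x_{Largo}) − 8x_{Mesa}.
∂π/∂x_{Mesa} = 175 − 4x_{Mesa} − x_{Largo} = 0 ⇒ x_{Mesa} = 43.75 − 0.25x_{Largo}.
Similarly x_{Largo} = 43 − 0.25x_{Mesa}.
Solving the two reaction functions simultaneously: (1 − (−0.25)(−0.25))x_{Mesa} = 43.75 − 0.25·43, so 0.9375x_{Mesa} = 33 and x_{Mesa} = 35.2.
Then x_{Largo} = 43 − 0.25·35.2 = 34.2.
P_{Mesa} = 183 − 2·35.2 − 34.2 = 78.4.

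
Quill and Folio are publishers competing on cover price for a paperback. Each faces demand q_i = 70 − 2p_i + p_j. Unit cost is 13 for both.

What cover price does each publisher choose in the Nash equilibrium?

32

Quill's profit: π = (p_{Quill} − 13)(70 − 2p_{Quill} + p_{Folio}).
∂π/∂p_{Quill} = 96 − 4p_{Quill} + p_{Folio} = 0 ⇒ p_{Quill} = 24 + 0.25p_{Folio}.
The game is symmetric, so in equilibrium p_{Folio} = p_{Quill}: the reaction function gives 0.75p_{Quill} = 24, hence p_{Quill} = 32.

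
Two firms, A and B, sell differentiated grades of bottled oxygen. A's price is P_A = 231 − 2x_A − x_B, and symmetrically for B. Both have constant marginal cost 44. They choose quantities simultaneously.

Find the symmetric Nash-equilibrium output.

37.4

Firm A's profit: π = x_A(231 − 2x_A − x_B) − 44x_A.
∂π/∂x_A = 187 − 4x_A − x_B = 0 ⇒ x_A = 46.75 − 0.25x_B.
Setting x_A = x_B in the reaction function: x_A = 46.75 − 0.25x_A, so x_A = 46.75 / 1.25 = 37.4.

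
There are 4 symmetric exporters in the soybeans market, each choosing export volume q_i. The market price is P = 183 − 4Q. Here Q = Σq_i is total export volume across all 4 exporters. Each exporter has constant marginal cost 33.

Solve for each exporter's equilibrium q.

7.5

A representative exporter's profit is π_i = q_i(183 − 4Q) − 33q_i, with Q = q_i + Σ_{j≠i} q_j.
First-order condition: 150 − 8q_i − 4Σ_{j≠i} q_j = 0.
With identical exporters, set every q_j = q: then 150 − 8q − 12q = 0, i.e. q = 150/20 = 7.5.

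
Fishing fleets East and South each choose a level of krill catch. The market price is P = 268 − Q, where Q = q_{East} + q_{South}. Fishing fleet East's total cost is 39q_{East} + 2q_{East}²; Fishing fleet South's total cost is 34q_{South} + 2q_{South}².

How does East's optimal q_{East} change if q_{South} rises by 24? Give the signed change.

Fishing fleet East's profit: π = q_{East}(268 − (q_{East} + q_{South})) − 39q_{East} − 2q_{East}².
∂π/∂q_{East} = 229 − 6q_{East} − q_{South} = 0, so q_{East} = 229/6 − (1/6)q_{South}.
The reaction-function slope is −1/6, so a 24-unit rise in q_{South} moves q_{East} by −1/6 × 24 = −4. East's best response falls — the actions are strategic substitutes.

-4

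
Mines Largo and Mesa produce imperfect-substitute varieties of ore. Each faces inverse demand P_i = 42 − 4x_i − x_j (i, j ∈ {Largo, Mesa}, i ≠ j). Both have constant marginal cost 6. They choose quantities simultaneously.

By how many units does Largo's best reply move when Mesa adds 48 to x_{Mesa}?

-6

Mine Largo's profit: π = x_{Largo}(42 − 4x_{Largo} − x_{Mesa}) − 6x_{Largo}.
∂π/∂x_{Largo} = 36 − 8x_{Largo} − x_{Mesa} = 0 ⇒ x_{Largo} = 4.5 − 0.125x_{Mesa}.
The reaction-function slope is −0.125, so a 48-unit rise in x_{Mesa} moves x_{Largo} by −0.125 × 48 = −6. Largo's best response falls — the actions are strategic substitutes.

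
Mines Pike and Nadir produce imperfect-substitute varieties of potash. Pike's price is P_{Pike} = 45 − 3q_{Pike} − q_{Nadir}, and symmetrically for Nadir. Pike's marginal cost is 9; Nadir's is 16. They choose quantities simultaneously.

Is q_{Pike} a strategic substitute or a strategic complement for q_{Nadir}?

Mine Pike's profit: π = q_{Pike}(45 − 3q_{Pike} − q_{Nadir}) − 9q_{Pike}.
∂π/∂q_{Pike} = 36 − 6q_{Pike} − q_{Nadir} = 0 ⇒ q_{Pike} = 6 − (1/6)q_{Nadir}.
The best-response slope dq_{Pike}/dq_{Nadir} = −1/6 < 0: the reaction function is downward-sloping, so the choices are strategic substitutes.

strategic substitutes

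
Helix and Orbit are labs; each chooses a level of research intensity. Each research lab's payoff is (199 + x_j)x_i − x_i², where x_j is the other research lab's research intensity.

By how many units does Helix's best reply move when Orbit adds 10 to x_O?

Helix's payoff is (199 + x_O)x_H − x_H².
∂π/∂x_H = 199 + x_O − 2x_H = 0, so x_H = 99.5 + 0.5x_O.
The reaction-function slope is 0.5, so a 10-unit rise in x_O moves x_H by 0.5 × 10 = 5. Helix's best response rises — the actions are strategic complements.

5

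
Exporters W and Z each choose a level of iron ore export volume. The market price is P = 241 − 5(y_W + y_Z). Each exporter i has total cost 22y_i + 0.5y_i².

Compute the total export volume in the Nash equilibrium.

27.375

Exporter W's profit: π = y_W(241 − 5(y_W + y_Z)) − 22y_W − 0.5y_W².
∂π/∂y_W = 219 − 11y_W − 5y_Z = 0, so y_W = 219/11 − (5/11)y_Z.
The game is symmetric, so in equilibrium y_Z = y_W: the reaction function gives (16/11)y_W = 219/11, hence y_W = 13.6875.
Total export volume: 13.6875 + 13.6875 = 27.375.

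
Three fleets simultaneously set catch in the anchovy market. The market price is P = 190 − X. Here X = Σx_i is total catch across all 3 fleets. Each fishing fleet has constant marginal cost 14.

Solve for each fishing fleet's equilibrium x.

44

A representative fishing fleet's profit is π_i = x_i(190 − X) − 14x_i, with X = x_i + Σ_{j≠i} x_j.
First-order condition: 176 − 2x_i − Σ_{j≠i} x_j = 0.
With identical fishing fleets, set every x_j = x: then 176 − 2x − 2x = 0, i.e. x = 176/4 = 44.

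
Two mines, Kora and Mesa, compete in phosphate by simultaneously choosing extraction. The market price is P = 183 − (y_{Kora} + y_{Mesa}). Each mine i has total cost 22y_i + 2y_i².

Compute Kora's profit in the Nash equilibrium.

Mine Kora's profit: π = y_{Kora}(183 − (y_{Kora} + y_{Mesa})) − 22y_{Kora} − 2y_{Kora}².
∂π/∂y_{Kora} = 161 − 6y_{Kora} − y_{Mesa} = 0, so y_{Kora} = 161/6 − (1/6)y_{Mesa}.
By symmetry y_{Mesa} = y_{Kora}; substituting into the reaction function, (7/6)y_{Kora} = 161/6 and y_{Kora} = 23.
Price P = 183 − 46 = 137.
Kora's profit: (137 − 22)·23 − 2(23)² = 1587.

1587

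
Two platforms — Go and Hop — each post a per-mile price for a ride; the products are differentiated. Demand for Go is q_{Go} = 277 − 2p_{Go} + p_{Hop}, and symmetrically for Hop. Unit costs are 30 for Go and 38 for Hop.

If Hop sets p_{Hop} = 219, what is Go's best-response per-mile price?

Go's profit: π = (p_{Go} − 30)(277 − 2p_{Go} + p_{Hop}).
∂π/∂p_{Go} = 337 − 4p_{Go} + p_{Hop} = 0 ⇒ p_{Go} = 84.25 + 0.25p_{Hop}.
At p_{Hop} = 219: p_{Go} = 84.25 + 0.25·219 = 139.

139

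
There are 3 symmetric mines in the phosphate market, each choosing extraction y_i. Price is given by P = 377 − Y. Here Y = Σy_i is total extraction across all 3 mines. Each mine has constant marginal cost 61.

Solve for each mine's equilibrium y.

A representative mine's profit is π_i = y_i(377 − Y) − 61y_i, with Y = y_i + Σ_{j≠i} y_j.
First-order condition: 316 − 2y_i − Σ_{j≠i} y_j = 0.
With identical mines, set every y_j = y: then 316 − 2y − 2y = 0, i.e. y = 316/4 = 79.

79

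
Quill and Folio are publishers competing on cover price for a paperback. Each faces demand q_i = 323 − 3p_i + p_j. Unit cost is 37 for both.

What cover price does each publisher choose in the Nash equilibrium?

86.8

Quill's profit: π = (p_{Quill} − 37)(323 − 3p_{Quill} + p_{Folio}).
∂π/∂p_{Quill} = 434 − 6p_{Quill} + p_{Folio} = 0 ⇒ p_{Quill} = 217/3 + (1/6)p_{Folio}.
By symmetry p_{Folio} = p_{Quill}; substituting into the reaction function, (5/6)p_{Quill} = 217/3 and p_{Quill} = 86.8.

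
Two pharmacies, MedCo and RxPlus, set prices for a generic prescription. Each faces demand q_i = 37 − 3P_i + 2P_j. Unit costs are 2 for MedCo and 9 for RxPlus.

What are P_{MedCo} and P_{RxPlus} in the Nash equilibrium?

12.0625, 14.6875

MedCo's profit: π = (P_{MedCo} − 2)(37 − 3P_{MedCo} + 2P_{RxPlus}).
∂π/∂P_{MedCo} = 43 − 6P_{MedCo} + 2P_{RxPlus} = 0 ⇒ P_{MedCo} = 43/6 + (1/3)P_{RxPlus}.
Similarly P_{RxPlus} = 32/3 + (1/3)P_{MedCo}.
Plugging P_{RxPlus} into MedCo's best response: P_{MedCo} = 43/6 + (1/3)(32/3 + (1/3)P_{MedCo}) ⇒ (8/9)P_{MedCo} = 193/18, so P_{MedCo} = 12.0625.
Then P_{RxPlus} = 32/3 + (1/3)·12.0625 = 14.6875.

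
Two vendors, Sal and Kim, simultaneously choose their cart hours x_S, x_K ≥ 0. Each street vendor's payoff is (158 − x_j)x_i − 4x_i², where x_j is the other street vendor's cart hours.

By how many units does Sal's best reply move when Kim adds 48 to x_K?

Sal's payoff is (158 − x_K)x_S − 4x_S².
∂π/∂x_S = 158 − x_K − 8x_S = 0, so x_S = 19.75 − 0.125x_K.
The reaction-function slope is −0.125, so a 48-unit rise in x_K moves x_S by −0.125 × 48 = −6. Sal's best response falls — the actions are strategic substitutes.

-6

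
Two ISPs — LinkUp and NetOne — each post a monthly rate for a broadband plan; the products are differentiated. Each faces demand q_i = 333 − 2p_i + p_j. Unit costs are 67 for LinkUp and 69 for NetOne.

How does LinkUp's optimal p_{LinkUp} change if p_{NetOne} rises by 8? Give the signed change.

2

LinkUp's profit: π = (p_{LinkUp} − 67)(333 − 2p_{LinkUp} + p_{NetOne}).
∂π/∂p_{LinkUp} = 467 − 4p_{LinkUp} + p_{NetOne} = 0 ⇒ p_{LinkUp} = 116.75 + 0.25p_{NetOne}.
The reaction-function slope is 0.25, so an 8-unit rise in p_{NetOne} moves p_{LinkUp} by 0.25 × 8 = 2. LinkUp's best response rises — the actions are strategic complements.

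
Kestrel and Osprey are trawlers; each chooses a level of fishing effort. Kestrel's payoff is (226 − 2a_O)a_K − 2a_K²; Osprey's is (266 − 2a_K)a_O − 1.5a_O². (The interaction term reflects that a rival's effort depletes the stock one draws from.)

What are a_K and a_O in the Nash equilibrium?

Expanding Kestrel's payoff: 226a_K − 2a_Oa_K − 2a_K².
∂π/∂a_K = 226 − 2a_O − 4a_K = 0, so a_K = 56.5 − 0.5a_O.
Likewise for Osprey: a_O = 266/3 − (2/3)a_K.
Substituting the second reaction function into the first: a_K = 56.5 − 0.5(266/3 − (2/3)a_K), which gives (2/3)a_K = 73/6 ⇒ a_K = 18.25.
Then a_O = 266/3 − (2/3)·18.25 = 76.5.

18.25, 76.5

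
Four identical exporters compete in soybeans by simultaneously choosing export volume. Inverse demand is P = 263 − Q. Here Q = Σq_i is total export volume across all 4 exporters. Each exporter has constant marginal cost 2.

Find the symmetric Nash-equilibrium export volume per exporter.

A representative exporter's profit is π_i = q_i(263 − Q) − 2q_i, with Q = q_i + Σ_{j≠i} q_j.
First-order condition: 261 − 2q_i − Σ_{j≠i} q_j = 0.
In a symmetric equilibrium every exporter chooses the same q, so Σ_{j≠i} q_j = 3q. The condition becomes 261 − 5q = 0, giving q = 261/5 = 52.2.

52.2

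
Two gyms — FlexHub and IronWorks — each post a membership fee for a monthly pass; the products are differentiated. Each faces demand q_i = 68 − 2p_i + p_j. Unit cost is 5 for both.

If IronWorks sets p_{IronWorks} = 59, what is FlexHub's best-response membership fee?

34.25

FlexHub's profit: π = (p_{FlexHub} − 5)(68 − 2p_{FlexHub} + p_{IronWorks}).
∂π/∂p_{FlexHub} = 78 − 4p_{FlexHub} + p_{IronWorks} = 0 ⇒ p_{FlexHub} = 19.5 + 0.25p_{IronWorks}.
At p_{IronWorks} = 59: p_{FlexHub} = 19.5 + 0.25·59 = 34.25.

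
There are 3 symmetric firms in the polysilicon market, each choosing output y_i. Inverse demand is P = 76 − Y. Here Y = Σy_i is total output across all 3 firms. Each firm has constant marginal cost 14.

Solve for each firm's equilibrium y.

15.5

A representative firm's profit is π_i = y_i(76 − Y) − 14y_i, with Y = y_i + Σ_{j≠i} y_j.
First-order condition: 62 − 2y_i − Σ_{j≠i} y_j = 0.
Imposing symmetry (y_j = y for all j) turns Σ_{j≠i} y_j into 2y, so 62 = 4y and y = 15.5.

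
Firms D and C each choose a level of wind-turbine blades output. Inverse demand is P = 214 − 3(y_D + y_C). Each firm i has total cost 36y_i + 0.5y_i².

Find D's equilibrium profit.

1108.94

Firm D's profit: π = y_D(214 − 3(y_D + y_C)) − 36y_D − 0.5y_D².
∂π/∂y_D = 178 − 7y_D − 3y_C = 0, so y_D = 178/7 − (3/7)y_C.
Setting y_D = y_C in the reaction function: y_D = 178/7 − (3/7)y_D, so y_D = (178/7) / (10/7) = 17.8.
Price P = 214 − 3·35.6 = 107.2.
D's profit: (107.2 − 36)·17.8 − 0.5(17.8)² = 1108.94.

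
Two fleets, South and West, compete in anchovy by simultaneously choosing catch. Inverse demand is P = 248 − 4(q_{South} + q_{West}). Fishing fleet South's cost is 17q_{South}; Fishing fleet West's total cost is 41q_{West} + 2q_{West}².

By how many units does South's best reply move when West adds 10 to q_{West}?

-5

Fishing fleet South's profit: π = q_{South}(248 − 4(q_{South} + q_{West})) − 17q_{South}.
∂π/∂q_{South} = 231 − 8q_{South} − 4q_{West} = 0, so q_{South} = 28.875 − 0.5q_{West}.
The reaction-function slope is −0.5, so a 10-unit rise in q_{West} moves q_{South} by −0.5 × 10 = −5. South's best response falls — the actions are strategic substitutes.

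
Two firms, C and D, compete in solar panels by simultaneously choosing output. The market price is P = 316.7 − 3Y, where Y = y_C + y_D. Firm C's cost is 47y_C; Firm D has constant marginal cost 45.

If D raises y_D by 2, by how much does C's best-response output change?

Firm C's profit: π = y_C(316.7 − 3(y_C + y_D)) − 47y_C.
∂π/∂y_C = 269.7 − 6y_C − 3y_D = 0, so y_C = 44.95 − 0.5y_D.
The reaction-function slope is −0.5, so a 2-unit rise in y_D moves y_C by −0.5 × 2 = −1. C's best response falls — the actions are strategic substitutes.

-1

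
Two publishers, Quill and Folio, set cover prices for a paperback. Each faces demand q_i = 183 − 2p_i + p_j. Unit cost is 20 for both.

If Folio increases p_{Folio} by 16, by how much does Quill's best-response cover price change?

4

Quill's profit: π = (p_{Quill} − 20)(183 − 2p_{Quill} + p_{Folio}).
∂π/∂p_{Quill} = 223 − 4p_{Quill} + p_{Folio} = 0 ⇒ p_{Quill} = 55.75 + 0.25p_{Folio}.
The reaction-function slope is 0.25, so a 16-unit rise in p_{Folio} moves p_{Quill} by 0.25 × 16 = 4. Quill's best response rises — the actions are strategic complements.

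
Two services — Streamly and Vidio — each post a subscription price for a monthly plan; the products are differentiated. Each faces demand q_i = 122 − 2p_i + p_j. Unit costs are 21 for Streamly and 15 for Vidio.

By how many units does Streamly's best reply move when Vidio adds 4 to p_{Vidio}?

Streamly's profit: π = (p_{Streamly} − 21)(122 − 2p_{Streamly} + p_{Vidio}).
∂π/∂p_{Streamly} = 164 − 4p_{Streamly} + p_{Vidio} = 0 ⇒ p_{Streamly} = 41 + 0.25p_{Vidio}.
The reaction-function slope is 0.25, so a 4-unit rise in p_{Vidio} moves p_{Streamly} by 0.25 × 4 = 1. Streamly's best response rises — the actions are strategic complements.

1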